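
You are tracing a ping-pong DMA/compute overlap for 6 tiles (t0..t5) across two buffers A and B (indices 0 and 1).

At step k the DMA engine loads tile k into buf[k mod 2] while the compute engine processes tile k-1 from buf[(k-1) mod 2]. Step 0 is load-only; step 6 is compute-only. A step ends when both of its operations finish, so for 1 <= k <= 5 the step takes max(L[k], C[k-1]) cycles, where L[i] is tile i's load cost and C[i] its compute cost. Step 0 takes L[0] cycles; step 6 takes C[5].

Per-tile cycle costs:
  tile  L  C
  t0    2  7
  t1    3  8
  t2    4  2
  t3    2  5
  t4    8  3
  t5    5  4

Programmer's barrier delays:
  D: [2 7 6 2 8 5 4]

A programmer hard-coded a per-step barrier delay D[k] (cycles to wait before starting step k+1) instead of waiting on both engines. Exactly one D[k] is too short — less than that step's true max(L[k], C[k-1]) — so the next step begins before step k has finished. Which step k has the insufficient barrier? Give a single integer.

step 0: need L[0]=2 = 2; D[0]=2 ok
step 1: need max(L[1]=3,C[0]=7) = 7; D[1]=7 ok
step 2: need max(L[2]=4,C[1]=8) = 8; D[2]=6 SHORT
step 3: need max(L[3]=2,C[2]=2) = 2; D[3]=2 ok
step 4: need max(L[4]=8,C[3]=5) = 8; D[4]=8 ok
step 5: need max(L[5]=5,C[4]=3) = 5; D[5]=5 ok
step 6: need C[5]=4 = 4; D[6]=4 ok

hazard at step 2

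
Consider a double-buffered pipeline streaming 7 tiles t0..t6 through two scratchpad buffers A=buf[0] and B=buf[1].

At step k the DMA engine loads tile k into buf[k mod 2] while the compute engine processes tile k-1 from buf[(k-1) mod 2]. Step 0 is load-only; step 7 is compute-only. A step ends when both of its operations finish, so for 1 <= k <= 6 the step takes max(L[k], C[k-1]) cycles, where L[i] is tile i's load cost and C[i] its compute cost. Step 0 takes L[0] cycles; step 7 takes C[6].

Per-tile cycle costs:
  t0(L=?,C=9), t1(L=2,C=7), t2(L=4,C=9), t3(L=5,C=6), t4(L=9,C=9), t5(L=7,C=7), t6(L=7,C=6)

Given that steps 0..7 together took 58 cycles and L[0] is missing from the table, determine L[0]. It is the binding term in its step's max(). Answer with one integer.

L[0] = 2

step 0 → dur = L[0]=? = L[0]  (unknown; binding)
step 1 → dur = max(L[1]=2, C[0]=9) = 9
step 2 → dur = max(L[2]=4, C[1]=7) = 7
step 3 → dur = max(L[3]=5, C[2]=9) = 9
step 4 → dur = max(L[4]=9, C[3]=6) = 9
step 5 → dur = max(L[5]=7, C[4]=9) = 9
step 6 → dur = max(L[6]=7, C[5]=7) = 7
step 7 → dur = C[6]=6 = 6
sum of known step durations = 56
dur[0] = total - known = 58 - 56 = 2
L[0] is the binding max in step 0, so L[0] = dur[0] = 2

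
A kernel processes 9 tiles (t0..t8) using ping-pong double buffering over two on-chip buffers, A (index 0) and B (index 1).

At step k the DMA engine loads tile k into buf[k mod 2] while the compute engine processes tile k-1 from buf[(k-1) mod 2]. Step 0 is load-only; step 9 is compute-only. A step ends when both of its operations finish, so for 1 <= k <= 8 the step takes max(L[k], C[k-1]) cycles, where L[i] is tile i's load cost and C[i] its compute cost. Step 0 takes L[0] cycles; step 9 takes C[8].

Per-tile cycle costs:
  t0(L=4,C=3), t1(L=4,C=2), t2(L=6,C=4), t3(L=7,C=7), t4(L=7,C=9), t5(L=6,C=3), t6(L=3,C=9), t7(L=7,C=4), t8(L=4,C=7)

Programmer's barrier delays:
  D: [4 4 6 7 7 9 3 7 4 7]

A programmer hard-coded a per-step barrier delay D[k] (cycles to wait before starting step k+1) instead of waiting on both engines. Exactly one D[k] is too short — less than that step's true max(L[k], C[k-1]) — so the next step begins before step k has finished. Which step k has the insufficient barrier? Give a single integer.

hazard at step 7

k=0 barrier L[0]=4→4c, D[0]=4 ok
k=1 barrier max(L[1]=4,C[0]=3)→4c, D[1]=4 ok
k=2 barrier max(L[2]=6,C[1]=2)→6c, D[2]=6 ok
k=3 barrier max(L[3]=7,C[2]=4)→7c, D[3]=7 ok
k=4 barrier max(L[4]=7,C[3]=7)→7c, D[4]=7 ok
k=5 barrier max(L[5]=6,C[4]=9)→9c, D[5]=9 ok
k=6 barrier max(L[6]=3,C[5]=3)→3c, D[6]=3 ok
k=7 barrier max(L[7]=7,C[6]=9)→9c, D[7]=7 SHORT
k=8 barrier max(L[8]=4,C[7]=4)→4c, D[8]=4 ok
k=9 barrier C[8]=7→7c, D[9]=7 ok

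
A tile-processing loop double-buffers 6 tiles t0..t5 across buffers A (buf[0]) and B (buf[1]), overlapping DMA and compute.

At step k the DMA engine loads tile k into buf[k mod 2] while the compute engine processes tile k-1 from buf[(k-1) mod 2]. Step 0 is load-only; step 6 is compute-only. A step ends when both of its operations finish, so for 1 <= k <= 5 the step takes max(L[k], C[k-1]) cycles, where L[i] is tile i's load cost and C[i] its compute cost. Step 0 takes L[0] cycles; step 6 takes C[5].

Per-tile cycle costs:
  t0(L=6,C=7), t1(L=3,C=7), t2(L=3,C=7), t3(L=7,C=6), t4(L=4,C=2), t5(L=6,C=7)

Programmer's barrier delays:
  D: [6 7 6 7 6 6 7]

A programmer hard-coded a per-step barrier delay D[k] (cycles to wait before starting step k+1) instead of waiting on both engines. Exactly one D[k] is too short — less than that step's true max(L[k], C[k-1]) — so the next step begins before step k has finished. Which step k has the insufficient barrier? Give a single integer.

[0] required=L[0]=6=6 vs D=6 ok
[1] required=max(L[1]=3,C[0]=7)=7 vs D=7 ok
[2] required=max(L[2]=3,C[1]=7)=7 vs D=6 SHORT
[3] required=max(L[3]=7,C[2]=7)=7 vs D=7 ok
[4] required=max(L[4]=4,C[3]=6)=6 vs D=6 ok
[5] required=max(L[5]=6,C[4]=2)=6 vs D=6 ok
[6] required=C[5]=7=7 vs D=7 ok

hazard at step 2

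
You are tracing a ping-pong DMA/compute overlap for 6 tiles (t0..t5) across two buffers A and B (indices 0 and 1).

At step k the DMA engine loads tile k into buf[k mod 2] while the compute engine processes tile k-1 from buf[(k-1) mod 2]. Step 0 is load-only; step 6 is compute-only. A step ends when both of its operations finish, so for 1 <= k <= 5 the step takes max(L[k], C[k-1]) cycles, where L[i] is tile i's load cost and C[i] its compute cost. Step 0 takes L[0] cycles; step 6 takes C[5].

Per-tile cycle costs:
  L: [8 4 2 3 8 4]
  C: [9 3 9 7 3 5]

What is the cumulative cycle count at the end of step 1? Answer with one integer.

end_cycle[1] = 17

k=0 load=t0/8c comp=- wait=8 total=8
k=1 load=t1/4c comp=t0/9c wait=9 total=17
k=2 load=t2/2c comp=t1/3c wait=3 total=20
k=3 load=t3/3c comp=t2/9c wait=9 total=29
k=4 load=t4/8c comp=t3/7c wait=8 total=37
k=5 load=t5/4c comp=t4/3c wait=4 total=41
k=6 load=- comp=t5/5c wait=5 total=46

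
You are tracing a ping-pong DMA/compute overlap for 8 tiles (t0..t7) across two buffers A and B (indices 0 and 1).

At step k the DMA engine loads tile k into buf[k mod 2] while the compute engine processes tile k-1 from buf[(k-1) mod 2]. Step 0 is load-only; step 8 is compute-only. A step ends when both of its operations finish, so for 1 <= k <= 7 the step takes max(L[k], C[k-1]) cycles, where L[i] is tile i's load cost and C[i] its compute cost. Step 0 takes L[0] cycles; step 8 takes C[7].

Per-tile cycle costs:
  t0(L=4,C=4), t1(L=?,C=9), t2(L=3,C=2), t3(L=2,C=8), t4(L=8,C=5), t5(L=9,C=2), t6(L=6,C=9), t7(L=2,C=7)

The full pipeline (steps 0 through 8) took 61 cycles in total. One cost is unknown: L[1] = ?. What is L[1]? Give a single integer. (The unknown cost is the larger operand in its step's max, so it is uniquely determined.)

step 0 | dur = L[0]=4 = 4
step 1 | dur = max(L[1]=?, C[0]=4) = L[1]  (unknown; binding)
step 2 | dur = max(L[2]=3, C[1]=9) = 9
step 3 | dur = max(L[3]=2, C[2]=2) = 2
step 4 | dur = max(L[4]=8, C[3]=8) = 8
step 5 | dur = max(L[5]=9, C[4]=5) = 9
step 6 | dur = max(L[6]=6, C[5]=2) = 6
step 7 | dur = max(L[7]=2, C[6]=9) = 9
step 8 | dur = C[7]=7 = 7
sum of known step durations = 54
dur[1] = total - known = 61 - 54 = 7
L[1] is the binding max in step 1, so L[1] = dur[1] = 7

L[1] = 7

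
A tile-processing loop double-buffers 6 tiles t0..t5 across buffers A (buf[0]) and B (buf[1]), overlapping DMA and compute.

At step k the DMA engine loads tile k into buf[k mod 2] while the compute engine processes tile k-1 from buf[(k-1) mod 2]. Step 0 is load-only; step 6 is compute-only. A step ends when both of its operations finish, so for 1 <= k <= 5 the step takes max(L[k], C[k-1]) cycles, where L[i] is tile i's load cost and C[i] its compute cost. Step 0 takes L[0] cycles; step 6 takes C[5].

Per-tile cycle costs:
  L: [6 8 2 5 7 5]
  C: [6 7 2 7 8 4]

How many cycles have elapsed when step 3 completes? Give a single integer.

[0] DMA t0→A (6c) ∥ CU idle ⇒ 6c, clock 6
[1] DMA t1→B (8c) ∥ CU A:t0 (6c) ⇒ 8c, clock 14
[2] DMA t2→A (2c) ∥ CU B:t1 (7c) ⇒ 7c, clock 21
[3] DMA t3→B (5c) ∥ CU A:t2 (2c) ⇒ 5c, clock 26
[4] DMA t4→A (7c) ∥ CU B:t3 (7c) ⇒ 7c, clock 33
[5] DMA t5→B (5c) ∥ CU A:t4 (8c) ⇒ 8c, clock 41
[6] DMA idle ∥ CU B:t5 (4c) ⇒ 4c, clock 45

end_cycle[3] = 26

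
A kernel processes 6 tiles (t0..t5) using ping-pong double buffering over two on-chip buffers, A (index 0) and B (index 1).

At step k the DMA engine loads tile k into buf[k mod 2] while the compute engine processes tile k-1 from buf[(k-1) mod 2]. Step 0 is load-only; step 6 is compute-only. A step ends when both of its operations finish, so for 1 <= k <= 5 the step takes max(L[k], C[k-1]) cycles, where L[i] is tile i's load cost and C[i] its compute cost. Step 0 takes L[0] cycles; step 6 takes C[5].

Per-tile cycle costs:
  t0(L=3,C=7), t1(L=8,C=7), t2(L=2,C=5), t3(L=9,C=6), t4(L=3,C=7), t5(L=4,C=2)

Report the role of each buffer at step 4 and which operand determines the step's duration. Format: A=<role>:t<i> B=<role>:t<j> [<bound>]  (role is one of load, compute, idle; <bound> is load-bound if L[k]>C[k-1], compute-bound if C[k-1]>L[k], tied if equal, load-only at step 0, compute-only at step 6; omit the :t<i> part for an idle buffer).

step 4: A=load:t4 B=compute:t3 [compute-bound]

k=0 load=t0/3c comp=- wait=3 total=3
k=1 load=t1/8c comp=t0/7c wait=8 total=11
k=2 load=t2/2c comp=t1/7c wait=7 total=18
k=3 load=t3/9c comp=t2/5c wait=9 total=27
k=4 load=t4/3c comp=t3/6c wait=6 total=33
k=5 load=t5/4c comp=t4/7c wait=7 total=40
k=6 load=- comp=t5/2c wait=2 total=42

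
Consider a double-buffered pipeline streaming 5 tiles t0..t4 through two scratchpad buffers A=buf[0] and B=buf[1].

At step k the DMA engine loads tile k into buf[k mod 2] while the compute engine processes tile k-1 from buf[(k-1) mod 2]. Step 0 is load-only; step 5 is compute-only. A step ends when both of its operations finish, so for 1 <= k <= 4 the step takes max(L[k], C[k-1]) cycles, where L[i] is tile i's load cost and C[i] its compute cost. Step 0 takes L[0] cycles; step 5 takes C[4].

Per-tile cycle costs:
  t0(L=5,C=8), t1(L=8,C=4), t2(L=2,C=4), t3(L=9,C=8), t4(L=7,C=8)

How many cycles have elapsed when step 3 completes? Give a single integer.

  0. 5=5c; end=5; A:t0 B:-
  1. max(8,8)=8c; end=13; A:t0 B:t1
  2. max(2,4)=4c; end=17; A:t2 B:t1
  3. max(9,4)=9c; end=26; A:t2 B:t3
  4. max(7,8)=8c; end=34; A:t4 B:t3
  5. 8=8c; end=42; A:t4 B:t3

end_cycle[3] = 26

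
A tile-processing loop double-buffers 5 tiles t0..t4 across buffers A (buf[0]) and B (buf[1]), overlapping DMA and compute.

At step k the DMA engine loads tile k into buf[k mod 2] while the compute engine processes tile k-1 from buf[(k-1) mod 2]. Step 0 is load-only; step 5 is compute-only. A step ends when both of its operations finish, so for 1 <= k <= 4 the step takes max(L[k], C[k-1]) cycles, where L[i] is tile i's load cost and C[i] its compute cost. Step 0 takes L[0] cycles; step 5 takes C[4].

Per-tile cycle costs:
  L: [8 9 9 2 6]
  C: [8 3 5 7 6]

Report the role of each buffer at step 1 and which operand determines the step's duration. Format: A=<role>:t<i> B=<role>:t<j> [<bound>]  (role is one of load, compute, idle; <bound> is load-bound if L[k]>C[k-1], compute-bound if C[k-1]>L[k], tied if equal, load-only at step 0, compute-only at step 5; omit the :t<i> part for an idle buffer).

step 1: A=compute:t0 B=load:t1 [load-bound]

k=0 load=t0/8c comp=- wait=8 total=8
k=1 load=t1/9c comp=t0/8c wait=9 total=17
k=2 load=t2/9c comp=t1/3c wait=9 total=26
k=3 load=t3/2c comp=t2/5c wait=5 total=31
k=4 load=t4/6c comp=t3/7c wait=7 total=38
k=5 load=- comp=t4/6c wait=6 total=44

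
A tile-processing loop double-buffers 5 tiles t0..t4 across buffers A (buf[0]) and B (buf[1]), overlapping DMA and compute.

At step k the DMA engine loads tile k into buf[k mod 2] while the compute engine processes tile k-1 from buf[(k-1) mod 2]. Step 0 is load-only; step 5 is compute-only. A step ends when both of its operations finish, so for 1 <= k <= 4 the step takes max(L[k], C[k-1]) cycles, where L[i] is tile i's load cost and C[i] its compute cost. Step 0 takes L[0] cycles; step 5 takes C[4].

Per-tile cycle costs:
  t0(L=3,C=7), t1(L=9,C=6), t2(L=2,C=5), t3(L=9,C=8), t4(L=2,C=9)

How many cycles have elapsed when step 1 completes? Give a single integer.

[0] DMA t0→A (3c) ∥ CU idle ⇒ 3c, clock 3
[1] DMA t1→B (9c) ∥ CU A:t0 (7c) ⇒ 9c, clock 12
[2] DMA t2→A (2c) ∥ CU B:t1 (6c) ⇒ 6c, clock 18
[3] DMA t3→B (9c) ∥ CU A:t2 (5c) ⇒ 9c, clock 27
[4] DMA t4→A (2c) ∥ CU B:t3 (8c) ⇒ 8c, clock 35
[5] DMA idle ∥ CU A:t4 (9c) ⇒ 9c, clock 44

end_cycle[1] = 12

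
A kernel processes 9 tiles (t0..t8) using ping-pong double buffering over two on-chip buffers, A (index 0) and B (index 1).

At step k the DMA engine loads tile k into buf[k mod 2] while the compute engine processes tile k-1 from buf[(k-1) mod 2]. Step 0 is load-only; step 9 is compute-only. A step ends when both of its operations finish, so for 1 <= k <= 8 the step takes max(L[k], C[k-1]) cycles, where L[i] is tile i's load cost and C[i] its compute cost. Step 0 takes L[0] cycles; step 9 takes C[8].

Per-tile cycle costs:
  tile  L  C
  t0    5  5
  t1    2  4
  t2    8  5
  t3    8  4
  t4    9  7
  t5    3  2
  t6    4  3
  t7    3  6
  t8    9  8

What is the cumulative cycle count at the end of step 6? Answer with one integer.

end_cycle[6] = 46

k=0 load=t0/5c comp=- wait=5 total=5
k=1 load=t1/2c comp=t0/5c wait=5 total=10
k=2 load=t2/8c comp=t1/4c wait=8 total=18
k=3 load=t3/8c comp=t2/5c wait=8 total=26
k=4 load=t4/9c comp=t3/4c wait=9 total=35
k=5 load=t5/3c comp=t4/7c wait=7 total=42
k=6 load=t6/4c comp=t5/2c wait=4 total=46
k=7 load=t7/3c comp=t6/3c wait=3 total=49
k=8 load=t8/9c comp=t7/6c wait=9 total=58
k=9 load=- comp=t8/8c wait=8 total=66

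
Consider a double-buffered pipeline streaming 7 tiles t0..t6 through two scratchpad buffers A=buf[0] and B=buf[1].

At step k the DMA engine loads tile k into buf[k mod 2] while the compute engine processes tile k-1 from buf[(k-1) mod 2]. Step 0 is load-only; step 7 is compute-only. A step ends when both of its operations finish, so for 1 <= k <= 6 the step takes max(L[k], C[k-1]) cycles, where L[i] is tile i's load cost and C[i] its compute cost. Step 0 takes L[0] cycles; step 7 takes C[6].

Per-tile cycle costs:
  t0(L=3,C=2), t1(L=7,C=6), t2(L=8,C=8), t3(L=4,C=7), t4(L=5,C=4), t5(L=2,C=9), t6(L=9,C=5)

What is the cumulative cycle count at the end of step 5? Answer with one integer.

end_cycle[5] = 37

k=0 load=t0/3c comp=- wait=3 total=3
k=1 load=t1/7c comp=t0/2c wait=7 total=10
k=2 load=t2/8c comp=t1/6c wait=8 total=18
k=3 load=t3/4c comp=t2/8c wait=8 total=26
k=4 load=t4/5c comp=t3/7c wait=7 total=33
k=5 load=t5/2c comp=t4/4c wait=4 total=37
k=6 load=t6/9c comp=t5/9c wait=9 total=46
k=7 load=- comp=t6/5c wait=5 total=51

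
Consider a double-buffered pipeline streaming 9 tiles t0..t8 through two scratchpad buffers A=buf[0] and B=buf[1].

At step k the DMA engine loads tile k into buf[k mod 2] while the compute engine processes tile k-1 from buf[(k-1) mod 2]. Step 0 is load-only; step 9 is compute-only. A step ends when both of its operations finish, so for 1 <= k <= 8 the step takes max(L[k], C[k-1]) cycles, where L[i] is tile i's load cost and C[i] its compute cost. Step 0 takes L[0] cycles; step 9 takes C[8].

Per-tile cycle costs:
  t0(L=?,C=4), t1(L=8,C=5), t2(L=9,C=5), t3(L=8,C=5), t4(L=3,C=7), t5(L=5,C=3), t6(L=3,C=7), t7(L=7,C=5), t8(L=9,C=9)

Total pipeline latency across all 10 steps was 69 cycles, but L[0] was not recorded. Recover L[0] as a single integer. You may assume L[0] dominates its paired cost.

L[0] = 4

step 0: dur = L[0]=? = L[0]  (unknown; binding)
step 1: dur = max(L[1]=8, C[0]=4) = 8
step 2: dur = max(L[2]=9, C[1]=5) = 9
step 3: dur = max(L[3]=8, C[2]=5) = 8
step 4: dur = max(L[4]=3, C[3]=5) = 5
step 5: dur = max(L[5]=5, C[4]=7) = 7
step 6: dur = max(L[6]=3, C[5]=3) = 3
step 7: dur = max(L[7]=7, C[6]=7) = 7
step 8: dur = max(L[8]=9, C[7]=5) = 9
step 9: dur = C[8]=9 = 9
sum of known step durations = 65
dur[0] = total - known = 69 - 65 = 4
L[0] is the binding max in step 0, so L[0] = dur[0] = 4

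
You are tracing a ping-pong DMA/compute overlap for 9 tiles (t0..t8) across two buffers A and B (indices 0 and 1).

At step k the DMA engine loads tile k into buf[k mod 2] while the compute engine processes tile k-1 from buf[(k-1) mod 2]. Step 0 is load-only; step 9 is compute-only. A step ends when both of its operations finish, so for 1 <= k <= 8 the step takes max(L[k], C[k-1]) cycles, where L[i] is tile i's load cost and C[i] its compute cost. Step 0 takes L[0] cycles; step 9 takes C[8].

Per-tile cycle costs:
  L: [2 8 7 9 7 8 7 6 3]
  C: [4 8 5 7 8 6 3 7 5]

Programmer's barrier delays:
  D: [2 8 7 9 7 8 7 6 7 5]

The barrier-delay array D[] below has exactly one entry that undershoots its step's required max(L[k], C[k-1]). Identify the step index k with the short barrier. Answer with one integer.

[0] required=L[0]=2=2 vs D=2 ok
[1] required=max(L[1]=8,C[0]=4)=8 vs D=8 ok
[2] required=max(L[2]=7,C[1]=8)=8 vs D=7 SHORT
[3] required=max(L[3]=9,C[2]=5)=9 vs D=9 ok
[4] required=max(L[4]=7,C[3]=7)=7 vs D=7 ok
[5] required=max(L[5]=8,C[4]=8)=8 vs D=8 ok
[6] required=max(L[6]=7,C[5]=6)=7 vs D=7 ok
[7] required=max(L[7]=6,C[6]=3)=6 vs D=6 ok
[8] required=max(L[8]=3,C[7]=7)=7 vs D=7 ok
[9] required=C[8]=5=5 vs D=5 ok

hazard at step 2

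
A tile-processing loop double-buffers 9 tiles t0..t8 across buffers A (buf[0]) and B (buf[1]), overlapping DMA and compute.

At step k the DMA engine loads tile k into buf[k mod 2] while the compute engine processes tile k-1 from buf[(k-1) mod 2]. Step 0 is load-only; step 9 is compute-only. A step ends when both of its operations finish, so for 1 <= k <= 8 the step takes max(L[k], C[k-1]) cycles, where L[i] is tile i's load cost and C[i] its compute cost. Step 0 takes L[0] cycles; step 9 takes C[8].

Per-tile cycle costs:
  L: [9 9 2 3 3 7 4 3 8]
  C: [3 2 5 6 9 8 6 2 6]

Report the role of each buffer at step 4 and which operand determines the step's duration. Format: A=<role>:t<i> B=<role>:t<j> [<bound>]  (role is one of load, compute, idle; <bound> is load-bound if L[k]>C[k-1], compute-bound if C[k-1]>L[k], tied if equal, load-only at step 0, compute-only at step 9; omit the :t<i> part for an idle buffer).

step 4: A=load:t4 B=compute:t3 [compute-bound]

step 0: L[0]=9 → dur=9, Σ=9 | A=load:t0 B=idle [load-only]
step 1: L[1]=9 C[0]=3 → dur=9, Σ=18 | A=compute:t0 B=load:t1 [load-bound]
step 2: L[2]=2 C[1]=2 → dur=2, Σ=20 | A=load:t2 B=compute:t1 [tied]
step 3: L[3]=3 C[2]=5 → dur=5, Σ=25 | A=compute:t2 B=load:t3 [compute-bound]
step 4: L[4]=3 C[3]=6 → dur=6, Σ=31 | A=load:t4 B=compute:t3 [compute-bound]
step 5: L[5]=7 C[4]=9 → dur=9, Σ=40 | A=compute:t4 B=load:t5 [compute-bound]
step 6: L[6]=4 C[5]=8 → dur=8, Σ=48 | A=load:t6 B=compute:t5 [compute-bound]
step 7: L[7]=3 C[6]=6 → dur=6, Σ=54 | A=compute:t6 B=load:t7 [compute-bound]
step 8: L[8]=8 C[7]=2 → dur=8, Σ=62 | A=load:t8 B=compute:t7 [load-bound]
step 9: C[8]=6 → dur=6, Σ=68 | A=compute:t8 B=idle [compute-only]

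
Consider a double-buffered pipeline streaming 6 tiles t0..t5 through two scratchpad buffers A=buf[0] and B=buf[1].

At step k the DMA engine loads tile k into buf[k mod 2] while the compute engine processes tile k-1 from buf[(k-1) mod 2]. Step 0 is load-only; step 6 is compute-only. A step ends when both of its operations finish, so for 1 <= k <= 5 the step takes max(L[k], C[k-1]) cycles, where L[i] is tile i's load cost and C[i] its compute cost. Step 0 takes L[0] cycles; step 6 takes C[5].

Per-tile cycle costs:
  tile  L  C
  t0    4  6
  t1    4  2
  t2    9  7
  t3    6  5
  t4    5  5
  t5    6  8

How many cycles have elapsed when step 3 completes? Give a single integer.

[0] DMA t0→A (4c) ∥ CU idle ⇒ 4c, clock 4
[1] DMA t1→B (4c) ∥ CU A:t0 (6c) ⇒ 6c, clock 10
[2] DMA t2→A (9c) ∥ CU B:t1 (2c) ⇒ 9c, clock 19
[3] DMA t3→B (6c) ∥ CU A:t2 (7c) ⇒ 7c, clock 26
[4] DMA t4→A (5c) ∥ CU B:t3 (5c) ⇒ 5c, clock 31
[5] DMA t5→B (6c) ∥ CU A:t4 (5c) ⇒ 6c, clock 37
[6] DMA idle ∥ CU B:t5 (8c) ⇒ 8c, clock 45

end_cycle[3] = 26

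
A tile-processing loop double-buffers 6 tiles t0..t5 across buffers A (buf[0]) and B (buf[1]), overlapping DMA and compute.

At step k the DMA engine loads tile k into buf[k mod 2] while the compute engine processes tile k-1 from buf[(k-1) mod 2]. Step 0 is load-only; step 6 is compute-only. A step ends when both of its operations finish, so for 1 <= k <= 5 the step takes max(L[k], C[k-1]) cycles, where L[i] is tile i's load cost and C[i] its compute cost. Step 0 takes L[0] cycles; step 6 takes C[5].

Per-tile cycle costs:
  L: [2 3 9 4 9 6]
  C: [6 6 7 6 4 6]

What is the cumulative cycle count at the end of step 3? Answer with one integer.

step 0: L[0]=2 → dur=2, Σ=2 | A=load:t0 B=idle [load-only]
step 1: L[1]=3 C[0]=6 → dur=6, Σ=8 | A=compute:t0 B=load:t1 [compute-bound]
step 2: L[2]=9 C[1]=6 → dur=9, Σ=17 | A=load:t2 B=compute:t1 [load-bound]
step 3: L[3]=4 C[2]=7 → dur=7, Σ=24 | A=compute:t2 B=load:t3 [compute-bound]
step 4: L[4]=9 C[3]=6 → dur=9, Σ=33 | A=load:t4 B=compute:t3 [load-bound]
step 5: L[5]=6 C[4]=4 → dur=6, Σ=39 | A=compute:t4 B=load:t5 [load-bound]
step 6: C[5]=6 → dur=6, Σ=45 | A=idle B=compute:t5 [compute-only]

end_cycle[3] = 24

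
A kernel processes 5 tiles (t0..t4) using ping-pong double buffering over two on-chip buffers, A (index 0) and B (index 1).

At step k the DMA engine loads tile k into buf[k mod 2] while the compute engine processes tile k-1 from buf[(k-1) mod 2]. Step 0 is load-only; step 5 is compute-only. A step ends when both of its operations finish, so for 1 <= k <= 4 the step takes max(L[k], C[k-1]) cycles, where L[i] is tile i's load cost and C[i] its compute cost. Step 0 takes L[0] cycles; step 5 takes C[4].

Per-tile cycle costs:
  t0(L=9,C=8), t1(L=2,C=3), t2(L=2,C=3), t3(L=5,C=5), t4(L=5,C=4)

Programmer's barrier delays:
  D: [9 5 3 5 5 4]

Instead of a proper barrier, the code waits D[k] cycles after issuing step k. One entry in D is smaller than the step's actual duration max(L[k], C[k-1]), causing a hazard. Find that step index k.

k=0 barrier L[0]=9→9c, D[0]=9 ok
k=1 barrier max(L[1]=2,C[0]=8)→8c, D[1]=5 SHORT
k=2 barrier max(L[2]=2,C[1]=3)→3c, D[2]=3 ok
k=3 barrier max(L[3]=5,C[2]=3)→5c, D[3]=5 ok
k=4 barrier max(L[4]=5,C[3]=5)→5c, D[4]=5 ok
k=5 barrier C[4]=4→4c, D[5]=4 ok

hazard at step 1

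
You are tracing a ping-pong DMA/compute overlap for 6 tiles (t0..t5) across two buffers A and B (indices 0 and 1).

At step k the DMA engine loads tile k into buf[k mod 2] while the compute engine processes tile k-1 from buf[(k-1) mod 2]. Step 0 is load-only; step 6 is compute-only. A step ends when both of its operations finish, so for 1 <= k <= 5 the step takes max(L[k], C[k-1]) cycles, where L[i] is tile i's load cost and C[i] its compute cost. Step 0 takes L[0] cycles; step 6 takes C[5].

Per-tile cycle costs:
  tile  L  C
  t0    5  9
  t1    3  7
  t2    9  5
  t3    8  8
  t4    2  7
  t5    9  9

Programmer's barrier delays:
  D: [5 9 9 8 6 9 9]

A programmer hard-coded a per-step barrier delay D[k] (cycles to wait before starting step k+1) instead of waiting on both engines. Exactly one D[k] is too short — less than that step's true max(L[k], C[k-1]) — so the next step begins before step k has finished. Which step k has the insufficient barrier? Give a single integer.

step 0: need L[0]=5 = 5; D[0]=5 ok
step 1: need max(L[1]=3,C[0]=9) = 9; D[1]=9 ok
step 2: need max(L[2]=9,C[1]=7) = 9; D[2]=9 ok
step 3: need max(L[3]=8,C[2]=5) = 8; D[3]=8 ok
step 4: need max(L[4]=2,C[3]=8) = 8; D[4]=6 SHORT
step 5: need max(L[5]=9,C[4]=7) = 9; D[5]=9 ok
step 6: need C[5]=9 = 9; D[6]=9 ok

hazard at step 4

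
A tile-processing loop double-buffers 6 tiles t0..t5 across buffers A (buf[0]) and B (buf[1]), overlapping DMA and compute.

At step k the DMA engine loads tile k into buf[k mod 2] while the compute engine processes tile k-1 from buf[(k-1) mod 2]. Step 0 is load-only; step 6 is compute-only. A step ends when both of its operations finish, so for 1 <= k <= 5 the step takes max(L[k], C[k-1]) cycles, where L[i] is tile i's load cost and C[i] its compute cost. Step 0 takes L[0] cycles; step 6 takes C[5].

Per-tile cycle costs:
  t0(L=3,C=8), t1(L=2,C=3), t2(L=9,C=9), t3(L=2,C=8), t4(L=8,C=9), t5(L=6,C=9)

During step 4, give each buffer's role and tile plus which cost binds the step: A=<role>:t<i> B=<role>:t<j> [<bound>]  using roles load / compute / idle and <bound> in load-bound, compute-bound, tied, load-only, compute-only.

k=0 load=t0/3c comp=- wait=3 total=3
k=1 load=t1/2c comp=t0/8c wait=8 total=11
k=2 load=t2/9c comp=t1/3c wait=9 total=20
k=3 load=t3/2c comp=t2/9c wait=9 total=29
k=4 load=t4/8c comp=t3/8c wait=8 total=37
k=5 load=t5/6c comp=t4/9c wait=9 total=46
k=6 load=- comp=t5/9c wait=9 total=55

step 4: A=load:t4 B=compute:t3 [tied]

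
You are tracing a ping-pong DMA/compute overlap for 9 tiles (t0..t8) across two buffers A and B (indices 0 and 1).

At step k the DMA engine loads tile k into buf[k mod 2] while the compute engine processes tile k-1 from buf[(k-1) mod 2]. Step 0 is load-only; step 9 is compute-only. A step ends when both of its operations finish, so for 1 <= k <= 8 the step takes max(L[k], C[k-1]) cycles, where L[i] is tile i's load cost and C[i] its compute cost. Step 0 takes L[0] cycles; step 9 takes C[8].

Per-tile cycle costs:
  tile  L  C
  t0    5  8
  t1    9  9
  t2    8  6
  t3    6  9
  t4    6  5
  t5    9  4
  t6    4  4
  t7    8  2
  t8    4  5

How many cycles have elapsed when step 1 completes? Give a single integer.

end_cycle[1] = 14

  0. 5=5c; end=5; A:t0 B:-
  1. max(9,8)=9c; end=14; A:t0 B:t1
  2. max(8,9)=9c; end=23; A:t2 B:t1
  3. max(6,6)=6c; end=29; A:t2 B:t3
  4. max(6,9)=9c; end=38; A:t4 B:t3
  5. max(9,5)=9c; end=47; A:t4 B:t5
  6. max(4,4)=4c; end=51; A:t6 B:t5
  7. max(8,4)=8c; end=59; A:t6 B:t7
  8. max(4,2)=4c; end=63; A:t8 B:t7
  9. 5=5c; end=68; A:t8 B:t7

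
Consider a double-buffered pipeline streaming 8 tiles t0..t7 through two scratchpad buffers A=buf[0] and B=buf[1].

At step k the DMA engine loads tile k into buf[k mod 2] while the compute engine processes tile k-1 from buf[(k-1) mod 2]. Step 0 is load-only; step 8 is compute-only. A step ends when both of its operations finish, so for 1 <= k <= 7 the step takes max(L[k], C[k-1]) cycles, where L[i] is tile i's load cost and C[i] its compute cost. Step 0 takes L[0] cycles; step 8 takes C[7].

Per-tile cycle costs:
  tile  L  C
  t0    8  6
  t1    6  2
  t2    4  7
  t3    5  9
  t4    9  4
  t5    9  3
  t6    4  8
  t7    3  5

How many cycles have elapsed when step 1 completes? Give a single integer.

step 0: L[0]=8 → dur=8, Σ=8 | A=load:t0 B=idle [load-only]
step 1: L[1]=6 C[0]=6 → dur=6, Σ=14 | A=compute:t0 B=load:t1 [tied]
step 2: L[2]=4 C[1]=2 → dur=4, Σ=18 | A=load:t2 B=compute:t1 [load-bound]
step 3: L[3]=5 C[2]=7 → dur=7, Σ=25 | A=compute:t2 B=load:t3 [compute-bound]
step 4: L[4]=9 C[3]=9 → dur=9, Σ=34 | A=load:t4 B=compute:t3 [tied]
step 5: L[5]=9 C[4]=4 → dur=9, Σ=43 | A=compute:t4 B=load:t5 [load-bound]
step 6: L[6]=4 C[5]=3 → dur=4, Σ=47 | A=load:t6 B=compute:t5 [load-bound]
step 7: L[7]=3 C[6]=8 → dur=8, Σ=55 | A=compute:t6 B=load:t7 [compute-bound]
step 8: C[7]=5 → dur=5, Σ=60 | A=idle B=compute:t7 [compute-only]

end_cycle[1] = 14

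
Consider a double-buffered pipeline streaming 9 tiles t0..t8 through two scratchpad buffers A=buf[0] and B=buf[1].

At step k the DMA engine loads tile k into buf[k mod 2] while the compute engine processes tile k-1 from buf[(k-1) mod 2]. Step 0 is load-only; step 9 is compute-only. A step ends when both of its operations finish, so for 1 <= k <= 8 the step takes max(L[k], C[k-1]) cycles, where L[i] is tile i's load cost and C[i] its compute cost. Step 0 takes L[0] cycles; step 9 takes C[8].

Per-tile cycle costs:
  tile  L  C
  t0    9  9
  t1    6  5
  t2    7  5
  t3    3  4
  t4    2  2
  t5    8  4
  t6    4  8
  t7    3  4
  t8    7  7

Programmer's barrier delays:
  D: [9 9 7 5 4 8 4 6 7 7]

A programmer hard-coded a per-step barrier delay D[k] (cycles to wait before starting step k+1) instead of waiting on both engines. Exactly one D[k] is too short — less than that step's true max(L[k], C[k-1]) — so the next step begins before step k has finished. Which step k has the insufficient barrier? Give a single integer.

hazard at step 7

[0] required=L[0]=9=9 vs D=9 ok
[1] required=max(L[1]=6,C[0]=9)=9 vs D=9 ok
[2] required=max(L[2]=7,C[1]=5)=7 vs D=7 ok
[3] required=max(L[3]=3,C[2]=5)=5 vs D=5 ok
[4] required=max(L[4]=2,C[3]=4)=4 vs D=4 ok
[5] required=max(L[5]=8,C[4]=2)=8 vs D=8 ok
[6] required=max(L[6]=4,C[5]=4)=4 vs D=4 ok
[7] required=max(L[7]=3,C[6]=8)=8 vs D=6 SHORT
[8] required=max(L[8]=7,C[7]=4)=7 vs D=7 ok
[9] required=C[8]=7=7 vs D=7 ok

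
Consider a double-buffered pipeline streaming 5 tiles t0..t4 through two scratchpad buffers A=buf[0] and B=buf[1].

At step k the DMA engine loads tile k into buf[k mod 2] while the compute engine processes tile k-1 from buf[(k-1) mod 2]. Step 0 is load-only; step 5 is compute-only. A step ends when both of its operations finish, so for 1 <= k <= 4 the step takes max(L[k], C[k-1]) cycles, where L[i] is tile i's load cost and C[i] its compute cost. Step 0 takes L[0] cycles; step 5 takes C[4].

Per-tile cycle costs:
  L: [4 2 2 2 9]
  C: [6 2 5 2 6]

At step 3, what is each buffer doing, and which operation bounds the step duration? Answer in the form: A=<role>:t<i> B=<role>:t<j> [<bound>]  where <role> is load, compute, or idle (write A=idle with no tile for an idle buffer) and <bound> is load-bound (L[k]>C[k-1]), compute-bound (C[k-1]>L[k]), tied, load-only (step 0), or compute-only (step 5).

  0. 4=4c; end=4; A:t0 B:-
  1. max(2,6)=6c; end=10; A:t0 B:t1
  2. max(2,2)=2c; end=12; A:t2 B:t1
  3. max(2,5)=5c; end=17; A:t2 B:t3
  4. max(9,2)=9c; end=26; A:t4 B:t3
  5. 6=6c; end=32; A:t4 B:t3

step 3: A=compute:t2 B=load:t3 [compute-bound]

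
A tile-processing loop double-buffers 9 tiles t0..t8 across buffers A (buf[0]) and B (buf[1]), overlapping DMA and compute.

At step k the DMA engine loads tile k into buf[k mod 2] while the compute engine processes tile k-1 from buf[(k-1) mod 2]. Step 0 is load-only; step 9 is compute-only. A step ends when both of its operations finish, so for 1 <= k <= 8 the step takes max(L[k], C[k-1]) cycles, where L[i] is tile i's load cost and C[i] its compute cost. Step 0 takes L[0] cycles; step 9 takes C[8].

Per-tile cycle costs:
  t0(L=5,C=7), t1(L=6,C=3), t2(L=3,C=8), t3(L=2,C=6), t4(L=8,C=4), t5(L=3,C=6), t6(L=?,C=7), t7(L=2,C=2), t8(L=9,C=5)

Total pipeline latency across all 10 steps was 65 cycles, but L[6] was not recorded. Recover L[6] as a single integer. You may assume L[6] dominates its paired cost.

step 0 = dur = L[0]=5 = 5
step 1 = dur = max(L[1]=6, C[0]=7) = 7
step 2 = dur = max(L[2]=3, C[1]=3) = 3
step 3 = dur = max(L[3]=2, C[2]=8) = 8
step 4 = dur = max(L[4]=8, C[3]=6) = 8
step 5 = dur = max(L[5]=3, C[4]=4) = 4
step 6 = dur = max(L[6]=?, C[5]=6) = L[6]  (unknown; binding)
step 7 = dur = max(L[7]=2, C[6]=7) = 7
step 8 = dur = max(L[8]=9, C[7]=2) = 9
step 9 = dur = C[8]=5 = 5
sum of known step durations = 56
dur[6] = total - known = 65 - 56 = 9
L[6] is the binding max in step 6, so L[6] = dur[6] = 9

L[6] = 9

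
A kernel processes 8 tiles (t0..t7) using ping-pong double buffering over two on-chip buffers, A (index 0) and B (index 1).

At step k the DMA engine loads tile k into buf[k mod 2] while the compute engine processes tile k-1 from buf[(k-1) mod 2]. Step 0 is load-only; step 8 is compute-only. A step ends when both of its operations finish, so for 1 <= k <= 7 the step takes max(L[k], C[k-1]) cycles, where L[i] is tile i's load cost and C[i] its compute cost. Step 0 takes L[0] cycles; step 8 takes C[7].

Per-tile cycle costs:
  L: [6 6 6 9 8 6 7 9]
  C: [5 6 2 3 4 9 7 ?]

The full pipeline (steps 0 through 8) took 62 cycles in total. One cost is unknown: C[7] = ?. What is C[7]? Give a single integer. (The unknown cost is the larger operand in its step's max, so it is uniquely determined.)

step 0 → dur = L[0]=6 = 6
step 1 → dur = max(L[1]=6, C[0]=5) = 6
step 2 → dur = max(L[2]=6, C[1]=6) = 6
step 3 → dur = max(L[3]=9, C[2]=2) = 9
step 4 → dur = max(L[4]=8, C[3]=3) = 8
step 5 → dur = max(L[5]=6, C[4]=4) = 6
step 6 → dur = max(L[6]=7, C[5]=9) = 9
step 7 → dur = max(L[7]=9, C[6]=7) = 9
step 8 → dur = C[7]=? = C[7]  (unknown; binding)
sum of known step durations = 59
dur[8] = total - known = 62 - 59 = 3
C[7] is the binding max in step 8, so C[7] = dur[8] = 3

C[7] = 3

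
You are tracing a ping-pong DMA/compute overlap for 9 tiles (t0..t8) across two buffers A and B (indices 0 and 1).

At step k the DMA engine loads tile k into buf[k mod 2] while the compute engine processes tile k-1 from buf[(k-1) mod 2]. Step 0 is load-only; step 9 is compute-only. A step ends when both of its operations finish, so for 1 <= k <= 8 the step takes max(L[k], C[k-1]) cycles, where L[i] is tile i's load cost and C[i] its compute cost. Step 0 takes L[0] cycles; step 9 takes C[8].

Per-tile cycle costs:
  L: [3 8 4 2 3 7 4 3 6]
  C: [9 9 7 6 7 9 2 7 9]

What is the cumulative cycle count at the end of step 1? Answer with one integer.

[0] DMA t0→A (3c) ∥ CU idle ⇒ 3c, clock 3
[1] DMA t1→B (8c) ∥ CU A:t0 (9c) ⇒ 9c, clock 12
[2] DMA t2→A (4c) ∥ CU B:t1 (9c) ⇒ 9c, clock 21
[3] DMA t3→B (2c) ∥ CU A:t2 (7c) ⇒ 7c, clock 28
[4] DMA t4→A (3c) ∥ CU B:t3 (6c) ⇒ 6c, clock 34
[5] DMA t5→B (7c) ∥ CU A:t4 (7c) ⇒ 7c, clock 41
[6] DMA t6→A (4c) ∥ CU B:t5 (9c) ⇒ 9c, clock 50
[7] DMA t7→B (3c) ∥ CU A:t6 (2c) ⇒ 3c, clock 53
[8] DMA t8→A (6c) ∥ CU B:t7 (7c) ⇒ 7c, clock 60
[9] DMA idle ∥ CU A:t8 (9c) ⇒ 9c, clock 69

end_cycle[1] = 12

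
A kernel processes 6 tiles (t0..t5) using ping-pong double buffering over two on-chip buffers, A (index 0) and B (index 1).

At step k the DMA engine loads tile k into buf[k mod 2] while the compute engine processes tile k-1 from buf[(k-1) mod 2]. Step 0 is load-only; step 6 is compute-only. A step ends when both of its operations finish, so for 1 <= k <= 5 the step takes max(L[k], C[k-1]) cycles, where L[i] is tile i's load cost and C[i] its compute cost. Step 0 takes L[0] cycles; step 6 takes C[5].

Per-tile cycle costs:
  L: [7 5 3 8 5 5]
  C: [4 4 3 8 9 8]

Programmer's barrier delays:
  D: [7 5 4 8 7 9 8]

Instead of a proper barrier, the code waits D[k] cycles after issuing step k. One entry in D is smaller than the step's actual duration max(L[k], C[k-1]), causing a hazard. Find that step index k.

step 0: need L[0]=7 = 7; D[0]=7 ok
step 1: need max(L[1]=5,C[0]=4) = 5; D[1]=5 ok
step 2: need max(L[2]=3,C[1]=4) = 4; D[2]=4 ok
step 3: need max(L[3]=8,C[2]=3) = 8; D[3]=8 ok
step 4: need max(L[4]=5,C[3]=8) = 8; D[4]=7 SHORT
step 5: need max(L[5]=5,C[4]=9) = 9; D[5]=9 ok
step 6: need C[5]=8 = 8; D[6]=8 ok

hazard at step 4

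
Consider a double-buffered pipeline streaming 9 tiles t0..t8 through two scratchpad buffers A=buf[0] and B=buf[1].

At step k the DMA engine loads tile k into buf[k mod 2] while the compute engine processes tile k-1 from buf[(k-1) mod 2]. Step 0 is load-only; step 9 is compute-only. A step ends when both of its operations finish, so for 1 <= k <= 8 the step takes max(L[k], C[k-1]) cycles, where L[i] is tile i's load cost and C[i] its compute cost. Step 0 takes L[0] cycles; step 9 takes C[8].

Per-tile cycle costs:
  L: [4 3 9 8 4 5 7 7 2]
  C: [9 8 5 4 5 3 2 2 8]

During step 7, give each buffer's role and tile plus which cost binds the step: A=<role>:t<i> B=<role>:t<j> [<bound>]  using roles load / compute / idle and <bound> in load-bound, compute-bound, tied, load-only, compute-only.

step 7: A=compute:t6 B=load:t7 [load-bound]

[0] DMA t0→A (4c) ∥ CU idle ⇒ 4c, clock 4
[1] DMA t1→B (3c) ∥ CU A:t0 (9c) ⇒ 9c, clock 13
[2] DMA t2→A (9c) ∥ CU B:t1 (8c) ⇒ 9c, clock 22
[3] DMA t3→B (8c) ∥ CU A:t2 (5c) ⇒ 8c, clock 30
[4] DMA t4→A (4c) ∥ CU B:t3 (4c) ⇒ 4c, clock 34
[5] DMA t5→B (5c) ∥ CU A:t4 (5c) ⇒ 5c, clock 39
[6] DMA t6→A (7c) ∥ CU B:t5 (3c) ⇒ 7c, clock 46
[7] DMA t7→B (7c) ∥ CU A:t6 (2c) ⇒ 7c, clock 53
[8] DMA t8→A (2c) ∥ CU B:t7 (2c) ⇒ 2c, clock 55
[9] DMA idle ∥ CU A:t8 (8c) ⇒ 8c, clock 63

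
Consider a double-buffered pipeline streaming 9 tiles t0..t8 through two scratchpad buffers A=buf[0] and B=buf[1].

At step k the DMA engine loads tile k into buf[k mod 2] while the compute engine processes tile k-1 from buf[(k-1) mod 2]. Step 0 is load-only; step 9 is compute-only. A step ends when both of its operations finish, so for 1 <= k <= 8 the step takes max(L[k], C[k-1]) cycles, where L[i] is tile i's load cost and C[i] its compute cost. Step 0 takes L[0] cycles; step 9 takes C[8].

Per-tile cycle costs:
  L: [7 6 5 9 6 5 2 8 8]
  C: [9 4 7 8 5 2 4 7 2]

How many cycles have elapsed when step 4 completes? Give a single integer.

step 0: L[0]=7 → dur=7, Σ=7 | A=load:t0 B=idle [load-only]
step 1: L[1]=6 C[0]=9 → dur=9, Σ=16 | A=compute:t0 B=load:t1 [compute-bound]
step 2: L[2]=5 C[1]=4 → dur=5, Σ=21 | A=load:t2 B=compute:t1 [load-bound]
step 3: L[3]=9 C[2]=7 → dur=9, Σ=30 | A=compute:t2 B=load:t3 [load-bound]
step 4: L[4]=6 C[3]=8 → dur=8, Σ=38 | A=load:t4 B=compute:t3 [compute-bound]
step 5: L[5]=5 C[4]=5 → dur=5, Σ=43 | A=compute:t4 B=load:t5 [tied]
step 6: L[6]=2 C[5]=2 → dur=2, Σ=45 | A=load:t6 B=compute:t5 [tied]
step 7: L[7]=8 C[6]=4 → dur=8, Σ=53 | A=compute:t6 B=load:t7 [load-bound]
step 8: L[8]=8 C[7]=7 → dur=8, Σ=61 | A=load:t8 B=compute:t7 [load-bound]
step 9: C[8]=2 → dur=2, Σ=63 | A=compute:t8 B=idle [compute-only]

end_cycle[4] = 38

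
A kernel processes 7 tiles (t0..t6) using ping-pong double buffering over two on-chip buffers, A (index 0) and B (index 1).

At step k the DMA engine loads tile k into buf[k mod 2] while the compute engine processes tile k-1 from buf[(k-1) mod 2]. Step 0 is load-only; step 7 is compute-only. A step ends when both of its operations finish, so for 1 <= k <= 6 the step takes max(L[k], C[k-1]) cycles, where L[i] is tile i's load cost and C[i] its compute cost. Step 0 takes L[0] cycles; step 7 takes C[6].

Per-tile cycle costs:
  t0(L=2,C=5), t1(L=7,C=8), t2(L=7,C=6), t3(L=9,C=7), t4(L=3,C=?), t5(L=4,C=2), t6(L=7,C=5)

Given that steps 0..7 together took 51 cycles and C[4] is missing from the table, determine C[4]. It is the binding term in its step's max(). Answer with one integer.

step 0: dur = L[0]=2 = 2
step 1: dur = max(L[1]=7, C[0]=5) = 7
step 2: dur = max(L[2]=7, C[1]=8) = 8
step 3: dur = max(L[3]=9, C[2]=6) = 9
step 4: dur = max(L[4]=3, C[3]=7) = 7
step 5: dur = max(L[5]=4, C[4]=?) = C[4]  (unknown; binding)
step 6: dur = max(L[6]=7, C[5]=2) = 7
step 7: dur = C[6]=5 = 5
sum of known step durations = 45
dur[5] = total - known = 51 - 45 = 6
C[4] is the binding max in step 5, so C[4] = dur[5] = 6

C[4] = 6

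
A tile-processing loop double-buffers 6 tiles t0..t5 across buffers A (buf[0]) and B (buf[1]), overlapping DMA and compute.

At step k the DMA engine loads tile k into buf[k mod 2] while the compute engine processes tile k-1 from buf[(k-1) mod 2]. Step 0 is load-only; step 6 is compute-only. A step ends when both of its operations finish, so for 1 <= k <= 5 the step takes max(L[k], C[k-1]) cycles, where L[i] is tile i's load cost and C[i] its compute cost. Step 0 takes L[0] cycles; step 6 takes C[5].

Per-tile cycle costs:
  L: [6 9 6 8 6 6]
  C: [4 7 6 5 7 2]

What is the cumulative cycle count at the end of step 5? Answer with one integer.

k=0 load=t0/6c comp=- wait=6 total=6
k=1 load=t1/9c comp=t0/4c wait=9 total=15
k=2 load=t2/6c comp=t1/7c wait=7 total=22
k=3 load=t3/8c comp=t2/6c wait=8 total=30
k=4 load=t4/6c comp=t3/5c wait=6 total=36
k=5 load=t5/6c comp=t4/7c wait=7 total=43
k=6 load=- comp=t5/2c wait=2 total=45

end_cycle[5] = 43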